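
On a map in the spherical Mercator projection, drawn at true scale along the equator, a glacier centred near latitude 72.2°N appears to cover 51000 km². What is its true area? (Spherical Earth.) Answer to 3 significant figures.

The Mercator projection is conformal; its linear scale factor is the same in every direction and equals sec φ = 1/cos φ.
Areal scale = k² = sec²φ = 1/cos²(72.2°) = 1/0.3057² = 10.70.
True area = apparent / (areal scale) = 51000 / 10.70 ≈ 4770 km².

4770 km²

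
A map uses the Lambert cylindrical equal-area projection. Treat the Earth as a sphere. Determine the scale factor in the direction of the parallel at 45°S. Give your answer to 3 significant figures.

1.41

The Lambert cylindrical equal-area projection is the cylindrical equal-area projection with its standard parallel at the equator (φ₀ = 0). Cylindrical equal-area (φ₀ = 0°): h = cos φ / cos 0° along meridians, k = cos 0° / cos φ along parallels; h·k = 1.
k = cos 0° / cos 45° = 1.000/0.7071 = 1.414.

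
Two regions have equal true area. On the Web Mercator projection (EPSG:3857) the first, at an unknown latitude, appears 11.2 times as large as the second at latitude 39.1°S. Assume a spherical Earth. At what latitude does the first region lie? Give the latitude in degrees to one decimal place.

Mercator areal scale is sec²φ, so apparent-area ratio = sec²φ₁ / sec²φ₂ = cos²φ₂ / cos²φ₁.
cos²φ₂ / cos²φ₁ = 11.2  ⇒  cos φ₁ = cos 39.1° / √11.2 = 0.7760/3.347 = 0.2319.
φ₁ = arccos(0.2319) ≈ 76.6°.

76.6°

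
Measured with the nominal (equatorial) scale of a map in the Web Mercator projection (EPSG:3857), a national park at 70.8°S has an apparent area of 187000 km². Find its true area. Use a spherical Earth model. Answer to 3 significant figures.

20200 km²

The Mercator projection is conformal; its linear scale factor is the same in every direction and equals sec φ = 1/cos φ.
Areal scale = k² = sec²φ = 1/cos²(70.8°) = 1/0.3289² = 9.246.
True area = apparent / (areal scale) = 187000 / 9.246 ≈ 20200 km².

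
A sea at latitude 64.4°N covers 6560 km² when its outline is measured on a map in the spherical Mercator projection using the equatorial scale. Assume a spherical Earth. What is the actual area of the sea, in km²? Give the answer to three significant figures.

1220 km²

The Mercator projection is conformal; its linear scale factor is the same in every direction and equals sec φ = 1/cos φ.
Areal scale = k² = sec²φ = 1/cos²(64.4°) = 1/0.4321² = 5.356.
True area = apparent / (areal scale) = 6560 / 5.356 ≈ 1220 km².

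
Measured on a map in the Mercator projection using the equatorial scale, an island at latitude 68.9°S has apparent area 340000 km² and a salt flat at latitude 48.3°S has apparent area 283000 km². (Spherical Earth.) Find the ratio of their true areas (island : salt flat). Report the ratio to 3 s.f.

0.352

Since Mercator area scale is 1/cos²φ, the true area equals the apparent area multiplied by cos²φ.
True area of island: 340000 × cos²(68.9°) = 340000 × 0.1296 = 44060 km².
True area of salt flat: 283000 × cos²(48.3°) = 283000 × 0.4425 = 125200 km².
Ratio = 44060 / 125200 ≈ 0.352.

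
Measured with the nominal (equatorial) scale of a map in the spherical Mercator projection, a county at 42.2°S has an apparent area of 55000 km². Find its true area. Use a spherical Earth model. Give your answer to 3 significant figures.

30200 km²

The Mercator projection is conformal; its linear scale factor is the same in every direction and equals sec φ = 1/cos φ.
Areal scale = k² = sec²φ = 1/cos²(42.2°) = 1/0.7408² = 1.822.
True area = apparent / (areal scale) = 55000 / 1.822 ≈ 30200 km².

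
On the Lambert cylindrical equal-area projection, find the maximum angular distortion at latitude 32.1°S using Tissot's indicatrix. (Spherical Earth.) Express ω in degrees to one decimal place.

The Lambert cylindrical equal-area projection is the cylindrical equal-area projection with its standard parallel at the equator (φ₀ = 0). A cylindrical equal-area projection with standard parallel φ₀ has meridian scale h = cos φ / cos φ₀ and parallel scale k = cos φ₀ / cos φ (so areas are preserved, h·k = 1).
At 32.1°: h = 0.8471, k = 1.180; principal scales a = 1.180, b = 0.8471.
sin(ω/2) = (a − b)/(a + b) = 0.3333/2.028 = 0.1644, so ω = 2 arcsin(0.1644) ≈ 18.9°.

18.9°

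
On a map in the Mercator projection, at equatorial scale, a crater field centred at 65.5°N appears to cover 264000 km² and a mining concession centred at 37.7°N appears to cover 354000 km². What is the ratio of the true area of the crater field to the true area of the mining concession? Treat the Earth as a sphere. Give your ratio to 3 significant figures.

0.205

On Mercator the areal scale is sec²φ, so true area = apparent × cos²φ.
True area of crater field: 264000 × cos²(65.5°) = 264000 × 0.1720 = 45400 km².
True area of mining concession: 354000 × cos²(37.7°) = 354000 × 0.6260 = 221600 km².
Ratio = 45400 / 221600 ≈ 0.205.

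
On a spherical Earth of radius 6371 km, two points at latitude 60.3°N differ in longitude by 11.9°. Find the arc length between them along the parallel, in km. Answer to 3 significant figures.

Arc length along a parallel = R cos φ · Δλ (with Δλ in radians).
= 6371 × cos 60.3° × (11.9° × π/180) = 6371 × 0.4955 × 0.2077 ≈ 656 km.

656 km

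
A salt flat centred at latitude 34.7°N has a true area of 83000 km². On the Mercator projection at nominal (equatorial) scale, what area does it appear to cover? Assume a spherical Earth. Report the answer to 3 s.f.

123000 km²

For Mercator, h = k = sec φ (a conformal cylindrical projection has a single point scale, 1/cos φ).
Areal scale = k² = sec²φ = 1/cos²(34.7°) = 1/0.8221² = 1.479.
Apparent area = 83000 × 1.479 ≈ 123000 km².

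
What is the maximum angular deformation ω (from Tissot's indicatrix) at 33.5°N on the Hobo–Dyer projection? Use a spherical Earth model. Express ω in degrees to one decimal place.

Hobo–Dyer is a cylindrical equal-area projection with standard parallels at ±37.5°. A cylindrical equal-area projection with standard parallel φ₀ has meridian scale h = cos φ / cos φ₀ and parallel scale k = cos φ₀ / cos φ (so areas are preserved, h·k = 1).
At 33.5°: h = 1.051, k = 0.9514; principal scales a = 1.051, b = 0.9514.
sin(ω/2) = (a − b)/(a + b) = 0.09970/2.002 = 0.04979, so ω = 2 arcsin(0.04979) ≈ 5.7°.

5.7°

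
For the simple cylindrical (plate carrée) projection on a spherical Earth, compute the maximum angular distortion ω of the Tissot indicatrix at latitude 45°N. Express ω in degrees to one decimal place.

19.8°

For the equirectangular projection with φ₀ = 0 (plate carrée), h = 1 along meridians and k = sec φ along parallels.
At 45°: h = 1.000, k = 1.414; principal scales a = 1.414, b = 1.000.
sin(ω/2) = (a − b)/(a + b) = 0.4142/2.414 = 0.1716, so ω = 2 arcsin(0.1716) ≈ 19.8°.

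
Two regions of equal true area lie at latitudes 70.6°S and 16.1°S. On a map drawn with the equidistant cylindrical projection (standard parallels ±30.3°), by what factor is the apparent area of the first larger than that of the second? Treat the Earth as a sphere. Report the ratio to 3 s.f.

In the equirectangular projection with standard parallel φ₀ = 30.3° (x = Rλ cos φ₀, y = Rφ), meridians are true-scale (h = 1) and the parallel scale is k = cos φ₀ / cos φ.
Areal scale at 70.6°: h·k = 1.000 × 2.599 = 2.599.
Areal scale at 16.1°: h·k = 1.000 × 0.8986 = 0.8986.
Ratio = 2.599/0.8986 ≈ 2.89.

2.89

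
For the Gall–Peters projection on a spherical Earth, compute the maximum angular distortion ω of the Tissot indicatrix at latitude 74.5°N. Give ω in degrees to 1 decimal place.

Gall–Peters is a cylindrical equal-area projection with standard parallels at ±45°. For cylindrical equal-area with standard parallel φ₀, h = cos φ / cos φ₀ and k = cos φ₀ / cos φ, so h·k = 1.
At 74.5°: h = 0.3779, k = 2.646; principal scales a = 2.646, b = 0.3779.
sin(ω/2) = (a − b)/(a + b) = 2.268/3.024 = 0.7500, so ω = 2 arcsin(0.7500) ≈ 97.2°.

97.2°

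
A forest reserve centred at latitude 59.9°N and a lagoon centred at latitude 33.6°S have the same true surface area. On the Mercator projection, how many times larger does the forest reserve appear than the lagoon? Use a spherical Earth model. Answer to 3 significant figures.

2.76

Mercator areal scale is sec²φ.
At 59.9°: sec²(59.9°) = 1/0.5015² = 3.976.
At 33.6°: sec²(33.6°) = 1/0.8329² = 1.441.
Ratio = 3.976/1.441 = cos²(33.6°)/cos²(59.9°) ≈ 2.76.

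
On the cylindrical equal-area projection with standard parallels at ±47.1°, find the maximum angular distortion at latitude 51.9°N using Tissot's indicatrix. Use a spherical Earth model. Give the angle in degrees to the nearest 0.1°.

11.2°

For cylindrical equal-area with standard parallel φ₀, h = cos φ / cos φ₀ and k = cos φ₀ / cos φ, so h·k = 1.
At 51.9°: h = 0.9064, k = 1.103; principal scales a = 1.103, b = 0.9064.
sin(ω/2) = (a − b)/(a + b) = 0.1968/2.010 = 0.09791, so ω = 2 arcsin(0.09791) ≈ 11.2°.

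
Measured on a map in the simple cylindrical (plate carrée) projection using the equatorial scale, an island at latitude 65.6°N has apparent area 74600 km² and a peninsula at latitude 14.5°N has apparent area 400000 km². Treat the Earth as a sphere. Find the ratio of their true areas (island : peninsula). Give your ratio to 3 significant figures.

On the plate carrée, areal scale = h·k = 1 × sec φ, so true area = apparent × cos φ.
True area of island: 74600 × cos(65.6°) = 74600 × 0.4131 = 30820 km².
True area of peninsula: 400000 × cos(14.5°) = 400000 × 0.9681 = 387300 km².
Ratio = 30820 / 387300 ≈ 0.0796.

0.0796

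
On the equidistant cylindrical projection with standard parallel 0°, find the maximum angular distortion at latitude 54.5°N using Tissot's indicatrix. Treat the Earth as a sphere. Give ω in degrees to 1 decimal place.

In the plate carrée (x = Rλ, y = Rφ), meridians are true-scale (h = 1) and parallels are stretched by k = sec φ.
At 54.5°: h = 1.000, k = 1.722; principal scales a = 1.722, b = 1.000.
sin(ω/2) = (a − b)/(a + b) = 0.7221/2.722 = 0.2653, so ω = 2 arcsin(0.2653) ≈ 30.8°.

30.8°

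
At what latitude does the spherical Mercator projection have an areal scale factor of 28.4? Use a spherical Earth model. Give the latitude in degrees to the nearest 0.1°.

79.2°

Mercator areal scale is sec²φ.
sec²φ = 28.4  ⇒  cos²φ = 0.03521  ⇒  cos φ = 0.1876.
φ = arccos(0.1876) ≈ 79.2°.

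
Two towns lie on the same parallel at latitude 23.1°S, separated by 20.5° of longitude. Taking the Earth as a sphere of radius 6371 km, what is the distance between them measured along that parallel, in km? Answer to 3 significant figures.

2100 km

Arc length along a parallel = R cos φ · Δλ (with Δλ in radians).
= 6371 × cos 23.1° × (20.5° × π/180) = 6371 × 0.9198 × 0.3578 ≈ 2100 km.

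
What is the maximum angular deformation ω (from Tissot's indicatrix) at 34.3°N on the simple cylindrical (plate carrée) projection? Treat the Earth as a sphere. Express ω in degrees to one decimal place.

For the equirectangular projection with φ₀ = 0 (plate carrée), h = 1 along meridians and k = sec φ along parallels.
At 34.3°: h = 1.000, k = 1.211; principal scales a = 1.211, b = 1.000.
sin(ω/2) = (a − b)/(a + b) = 0.2105/2.211 = 0.09523, so ω = 2 arcsin(0.09523) ≈ 10.9°.

10.9°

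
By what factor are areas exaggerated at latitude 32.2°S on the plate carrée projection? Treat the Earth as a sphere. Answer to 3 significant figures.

1.18

For the equirectangular projection with φ₀ = 0 (plate carrée), h = 1 along meridians and k = sec φ along parallels.
Areal scale = h·k = 1 × sec φ; at 32.2°, h = 1.000, k = 1.182, so h·k = 1.182.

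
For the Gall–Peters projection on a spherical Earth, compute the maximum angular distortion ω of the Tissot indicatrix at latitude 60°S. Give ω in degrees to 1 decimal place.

The Gall–Peters projection is cylindrical equal-area with φ₀ = 45°. Cylindrical equal-area (φ₀ = 45°): h = cos φ / cos 45° along meridians, k = cos 45° / cos φ along parallels; h·k = 1.
At 60°: h = 0.7071, k = 1.414; principal scales a = 1.414, b = 0.7071.
sin(ω/2) = (a − b)/(a + b) = 0.7071/2.121 = 0.3333, so ω = 2 arcsin(0.3333) ≈ 38.9°.

38.9°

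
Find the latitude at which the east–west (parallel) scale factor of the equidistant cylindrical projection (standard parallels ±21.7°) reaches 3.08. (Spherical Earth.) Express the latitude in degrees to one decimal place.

With standard parallel φ₀ = 21.7°, the equirectangular projection gives x = Rλ cos φ₀, y = Rφ, so h = 1 and k = cos 21.7° / cos φ.
k = cos φ₀ / cos φ = 3.08  ⇒  cos φ = cos 21.7° / 3.08 = 0.3017.
φ = arccos(0.3017) ≈ 72.4°.

72.4°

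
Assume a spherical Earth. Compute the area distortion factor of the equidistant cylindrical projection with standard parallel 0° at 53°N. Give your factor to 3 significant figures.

For the equirectangular projection with φ₀ = 0 (plate carrée), h = 1 along meridians and k = sec φ along parallels.
Areal scale = h·k = 1 × sec φ; at 53°, h = 1.000, k = 1.662, so h·k = 1.662.

1.66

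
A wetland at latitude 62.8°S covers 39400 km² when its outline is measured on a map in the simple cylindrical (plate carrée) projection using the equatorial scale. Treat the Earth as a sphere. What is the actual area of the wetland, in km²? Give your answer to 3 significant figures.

18000 km²

In the plate carrée (x = Rλ, y = Rφ), meridians are true-scale (h = 1) and parallels are stretched by k = sec φ.
Areal scale = h·k = 1 × sec φ; at 62.8°, h = 1.000, k = 2.188, so h·k = 2.188.
True area = apparent / (areal scale) = 39400 / 2.188 ≈ 18000 km².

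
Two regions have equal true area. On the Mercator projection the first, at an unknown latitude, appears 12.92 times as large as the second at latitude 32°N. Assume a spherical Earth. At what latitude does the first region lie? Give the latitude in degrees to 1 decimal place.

On Mercator, (apparent₁)/(apparent₂) = sec²φ₁ / sec²φ₂ when true areas are equal.
cos²φ₂ / cos²φ₁ = 12.92  ⇒  cos φ₁ = cos 32° / √12.92 = 0.8480/3.594 = 0.2359.
φ₁ = arccos(0.2359) ≈ 76.4°.

76.4°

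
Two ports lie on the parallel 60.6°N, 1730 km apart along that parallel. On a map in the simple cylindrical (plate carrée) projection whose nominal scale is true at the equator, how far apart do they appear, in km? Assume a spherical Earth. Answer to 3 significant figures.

Plate carrée maps x = Rλ, y = Rφ. The meridian scale is h = 1 and the parallel scale is k = 1/cos φ = sec φ.
Along the parallel, k = sec 60.6° = 1/0.4909 = 2.037.
Map distance = 1730 × 2.037 ≈ 3520 km.

3520 km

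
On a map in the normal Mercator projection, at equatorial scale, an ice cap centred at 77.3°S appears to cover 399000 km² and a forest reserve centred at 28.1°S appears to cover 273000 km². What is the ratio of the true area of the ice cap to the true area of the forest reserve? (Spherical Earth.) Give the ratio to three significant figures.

0.0908

Mercator's areal exaggeration is sec²φ; hence true area = (apparent area) · cos²φ.
True area of ice cap: 399000 × cos²(77.3°) = 399000 × 0.04833 = 19280 km².
True area of forest reserve: 273000 × cos²(28.1°) = 273000 × 0.7781 = 212400 km².
Ratio = 19280 / 212400 ≈ 0.0908.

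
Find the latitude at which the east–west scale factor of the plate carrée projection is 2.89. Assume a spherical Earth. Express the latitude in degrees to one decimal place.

69.8°

Plate carrée: h = 1, k = sec φ along parallels.
sec φ = 2.89  ⇒  cos φ = 0.3460  ⇒  φ ≈ 69.8°.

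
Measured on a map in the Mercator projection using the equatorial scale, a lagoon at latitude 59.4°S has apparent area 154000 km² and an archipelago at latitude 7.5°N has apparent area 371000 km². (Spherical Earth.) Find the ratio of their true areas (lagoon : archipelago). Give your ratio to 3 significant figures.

On Mercator the areal scale is sec²φ, so true area = apparent × cos²φ.
True area of lagoon: 154000 × cos²(59.4°) = 154000 × 0.2591 = 39900 km².
True area of archipelago: 371000 × cos²(7.5°) = 371000 × 0.9830 = 364700 km².
Ratio = 39900 / 364700 ≈ 0.109.

0.109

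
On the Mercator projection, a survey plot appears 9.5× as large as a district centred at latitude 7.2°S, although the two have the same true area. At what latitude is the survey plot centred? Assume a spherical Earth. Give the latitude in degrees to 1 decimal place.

Mercator areal scale is sec²φ, so apparent-area ratio = sec²φ₁ / sec²φ₂ = cos²φ₂ / cos²φ₁.
cos²φ₂ / cos²φ₁ = 9.5  ⇒  cos φ₁ = cos 7.2° / √9.5 = 0.9921/3.082 = 0.3219.
φ₁ = arccos(0.3219) ≈ 71.2°.

71.2°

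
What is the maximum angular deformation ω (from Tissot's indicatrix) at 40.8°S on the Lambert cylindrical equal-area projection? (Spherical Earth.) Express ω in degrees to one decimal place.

The Lambert cylindrical equal-area projection is the cylindrical equal-area projection with its standard parallel at the equator (φ₀ = 0). Cylindrical equal-area (φ₀ = 0°): h = cos φ / cos 0° along meridians, k = cos 0° / cos φ along parallels; h·k = 1.
At 40.8°: h = 0.7570, k = 1.321; principal scales a = 1.321, b = 0.7570.
sin(ω/2) = (a − b)/(a + b) = 0.5640/2.078 = 0.2714, so ω = 2 arcsin(0.2714) ≈ 31.5°.

31.5°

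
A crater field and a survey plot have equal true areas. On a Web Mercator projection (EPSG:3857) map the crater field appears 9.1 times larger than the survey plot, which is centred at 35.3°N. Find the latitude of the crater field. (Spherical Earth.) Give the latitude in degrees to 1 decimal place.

On Mercator, (apparent₁)/(apparent₂) = sec²φ₁ / sec²φ₂ when true areas are equal.
cos²φ₂ / cos²φ₁ = 9.1  ⇒  cos φ₁ = cos 35.3° / √9.1 = 0.8161/3.017 = 0.2705.
φ₁ = arccos(0.2705) ≈ 74.3°.

74.3°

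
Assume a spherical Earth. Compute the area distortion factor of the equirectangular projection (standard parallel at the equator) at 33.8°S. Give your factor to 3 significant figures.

1.20

In the plate carrée (x = Rλ, y = Rφ), meridians are true-scale (h = 1) and parallels are stretched by k = sec φ.
Areal scale = h·k = 1 × sec φ; at 33.8°, h = 1.000, k = 1.203, so h·k = 1.203.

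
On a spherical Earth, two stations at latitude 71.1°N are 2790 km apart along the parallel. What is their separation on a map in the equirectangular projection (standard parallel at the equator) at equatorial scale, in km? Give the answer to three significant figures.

8610 km

Plate carrée maps x = Rλ, y = Rφ. The meridian scale is h = 1 and the parallel scale is k = 1/cos φ = sec φ.
Along the parallel, k = sec 71.1° = 1/0.3239 = 3.087.
Map distance = 2790 × 3.087 ≈ 8610 km.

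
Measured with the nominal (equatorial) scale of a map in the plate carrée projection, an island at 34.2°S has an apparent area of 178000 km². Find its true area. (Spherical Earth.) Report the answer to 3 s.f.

147000 km²

Plate carrée maps x = Rλ, y = Rφ. The meridian scale is h = 1 and the parallel scale is k = 1/cos φ = sec φ.
Areal scale = h·k = 1 × sec φ; at 34.2°, h = 1.000, k = 1.209, so h·k = 1.209.
True area = apparent / (areal scale) = 178000 / 1.209 ≈ 147000 km².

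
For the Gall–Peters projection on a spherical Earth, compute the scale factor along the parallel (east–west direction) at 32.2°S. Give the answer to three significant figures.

The Gall–Peters projection is cylindrical equal-area with φ₀ = 45°. For cylindrical equal-area with standard parallel φ₀, h = cos φ / cos φ₀ and k = cos φ₀ / cos φ, so h·k = 1.
k = cos 45° / cos 32.2° = 0.7071/0.8462 = 0.8356.

0.836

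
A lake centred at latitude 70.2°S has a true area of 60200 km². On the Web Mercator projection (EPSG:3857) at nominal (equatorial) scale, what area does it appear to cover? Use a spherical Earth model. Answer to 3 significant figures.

525000 km²

For Mercator, h = k = sec φ (a conformal cylindrical projection has a single point scale, 1/cos φ).
Areal scale = k² = sec²φ = 1/cos²(70.2°) = 1/0.3387² = 8.715.
Apparent area = 60200 × 8.715 ≈ 525000 km².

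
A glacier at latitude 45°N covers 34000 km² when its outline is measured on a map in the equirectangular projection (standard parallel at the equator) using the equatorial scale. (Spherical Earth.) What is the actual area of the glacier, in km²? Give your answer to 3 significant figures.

In the plate carrée (x = Rλ, y = Rφ), meridians are true-scale (h = 1) and parallels are stretched by k = sec φ.
Areal scale = h·k = 1 × sec φ; at 45°, h = 1.000, k = 1.414, so h·k = 1.414.
True area = apparent / (areal scale) = 34000 / 1.414 ≈ 24000 km².

24000 km²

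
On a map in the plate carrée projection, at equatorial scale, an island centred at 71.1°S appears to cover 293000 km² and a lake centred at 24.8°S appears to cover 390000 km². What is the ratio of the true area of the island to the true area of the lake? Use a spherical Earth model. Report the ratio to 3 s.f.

0.268

Plate carrée has h = 1 and k = sec φ, giving areal scale sec φ; true area = (apparent area) · cos φ.
True area of island: 293000 × cos(71.1°) = 293000 × 0.3239 = 94910 km².
True area of lake: 390000 × cos(24.8°) = 390000 × 0.9078 = 354000 km².
Ratio = 94910 / 354000 ≈ 0.268.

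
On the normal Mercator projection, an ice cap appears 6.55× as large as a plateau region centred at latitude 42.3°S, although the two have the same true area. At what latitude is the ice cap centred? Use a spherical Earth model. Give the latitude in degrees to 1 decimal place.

73.2°

For equal true areas on Mercator, apparent areas scale as sec²φ, so the ratio is cos²φ₂ / cos²φ₁.
cos²φ₂ / cos²φ₁ = 6.55  ⇒  cos φ₁ = cos 42.3° / √6.55 = 0.7396/2.559 = 0.2890.
φ₁ = arccos(0.2890) ≈ 73.2°.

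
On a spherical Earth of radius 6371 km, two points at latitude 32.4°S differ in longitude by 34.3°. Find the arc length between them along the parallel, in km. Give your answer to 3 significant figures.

Arc length along a parallel = R cos φ · Δλ (with Δλ in radians).
= 6371 × cos 32.4° × (34.3° × π/180) = 6371 × 0.8443 × 0.5986 ≈ 3220 km.

3220 km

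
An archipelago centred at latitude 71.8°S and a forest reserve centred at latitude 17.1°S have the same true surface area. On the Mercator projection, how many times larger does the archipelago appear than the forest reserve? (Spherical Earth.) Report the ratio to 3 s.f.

9.36

Mercator areal scale is sec²φ.
At 71.8°: sec²(71.8°) = 1/0.3123² = 10.25.
At 17.1°: sec²(17.1°) = 1/0.9558² = 1.095.
Ratio = 10.25/1.095 = cos²(17.1°)/cos²(71.8°) ≈ 9.36.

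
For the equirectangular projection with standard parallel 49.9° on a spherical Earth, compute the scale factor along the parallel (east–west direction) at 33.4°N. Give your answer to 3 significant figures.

0.772

In the equirectangular projection with standard parallel φ₀ = 49.9° (x = Rλ cos φ₀, y = Rφ), meridians are true-scale (h = 1) and the parallel scale is k = cos φ₀ / cos φ.
k = cos 49.9° / cos 33.4° = 0.6441/0.8348 = 0.7715.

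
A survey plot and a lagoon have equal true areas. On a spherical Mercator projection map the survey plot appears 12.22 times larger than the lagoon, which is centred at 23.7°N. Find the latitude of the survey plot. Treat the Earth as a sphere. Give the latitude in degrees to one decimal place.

For equal true areas on Mercator, apparent areas scale as sec²φ, so the ratio is cos²φ₂ / cos²φ₁.
cos²φ₂ / cos²φ₁ = 12.22  ⇒  cos φ₁ = cos 23.7° / √12.22 = 0.9157/3.496 = 0.2619.
φ₁ = arccos(0.2619) ≈ 74.8°.

74.8°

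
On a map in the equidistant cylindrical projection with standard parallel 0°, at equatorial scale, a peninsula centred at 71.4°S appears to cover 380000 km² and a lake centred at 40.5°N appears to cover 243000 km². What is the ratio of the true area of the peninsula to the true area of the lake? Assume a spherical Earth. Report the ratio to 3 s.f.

On the plate carrée, areal scale = h·k = 1 × sec φ, so true area = apparent × cos φ.
True area of peninsula: 380000 × cos(71.4°) = 380000 × 0.3190 = 121200 km².
True area of lake: 243000 × cos(40.5°) = 243000 × 0.7604 = 184800 km².
Ratio = 121200 / 184800 ≈ 0.656.

0.656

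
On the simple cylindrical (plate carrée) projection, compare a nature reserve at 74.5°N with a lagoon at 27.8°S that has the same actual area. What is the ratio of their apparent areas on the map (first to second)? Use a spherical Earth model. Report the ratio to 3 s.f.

For the equirectangular projection with φ₀ = 0 (plate carrée), h = 1 along meridians and k = sec φ along parallels.
Areal scale at 74.5°: h·k = 1.000 × 3.742 = 3.742.
Areal scale at 27.8°: h·k = 1.000 × 1.130 = 1.130.
Ratio = 3.742/1.130 ≈ 3.31.

3.31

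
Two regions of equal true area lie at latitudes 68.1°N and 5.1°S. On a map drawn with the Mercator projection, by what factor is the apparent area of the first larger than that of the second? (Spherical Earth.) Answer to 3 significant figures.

Mercator areal scale is sec²φ.
At 68.1°: sec²(68.1°) = 1/0.3730² = 7.188.
At 5.1°: sec²(5.1°) = 1/0.9960² = 1.008.
Ratio = 7.188/1.008 = cos²(5.1°)/cos²(68.1°) ≈ 7.13.

7.13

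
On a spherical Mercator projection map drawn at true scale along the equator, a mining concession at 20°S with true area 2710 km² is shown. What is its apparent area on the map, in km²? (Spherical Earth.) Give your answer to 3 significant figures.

3070 km²

For Mercator, h = k = sec φ (a conformal cylindrical projection has a single point scale, 1/cos φ).
Areal scale = k² = sec²φ = 1/cos²(20°) = 1/0.9397² = 1.132.
Apparent area = 2710 × 1.132 ≈ 3070 km².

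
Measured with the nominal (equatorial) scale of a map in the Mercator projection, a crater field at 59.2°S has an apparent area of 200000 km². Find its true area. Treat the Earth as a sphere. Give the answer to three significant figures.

52400 km²

The Mercator projection is conformal; its linear scale factor is the same in every direction and equals sec φ = 1/cos φ.
Areal scale = k² = sec²φ = 1/cos²(59.2°) = 1/0.5120² = 3.814.
True area = apparent / (areal scale) = 200000 / 3.814 ≈ 52400 km².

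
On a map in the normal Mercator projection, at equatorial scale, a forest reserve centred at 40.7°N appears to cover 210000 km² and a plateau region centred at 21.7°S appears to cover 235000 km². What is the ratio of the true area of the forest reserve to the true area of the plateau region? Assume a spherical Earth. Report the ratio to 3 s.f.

0.595

On Mercator the areal scale is sec²φ, so true area = apparent × cos²φ.
True area of forest reserve: 210000 × cos²(40.7°) = 210000 × 0.5748 = 120700 km².
True area of plateau region: 235000 × cos²(21.7°) = 235000 × 0.8633 = 202900 km².
Ratio = 120700 / 202900 ≈ 0.595.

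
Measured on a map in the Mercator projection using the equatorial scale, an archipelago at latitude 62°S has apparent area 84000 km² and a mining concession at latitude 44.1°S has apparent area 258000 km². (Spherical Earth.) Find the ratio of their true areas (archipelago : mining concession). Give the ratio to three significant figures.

0.139

Since Mercator area scale is 1/cos²φ, the true area equals the apparent area multiplied by cos²φ.
True area of archipelago: 84000 × cos²(62°) = 84000 × 0.2204 = 18510 km².
True area of mining concession: 258000 × cos²(44.1°) = 258000 × 0.5157 = 133100 km².
Ratio = 18510 / 133100 ≈ 0.139.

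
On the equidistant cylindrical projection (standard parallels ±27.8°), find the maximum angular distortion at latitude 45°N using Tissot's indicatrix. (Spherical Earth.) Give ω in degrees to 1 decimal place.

In the equirectangular projection with standard parallel φ₀ = 27.8° (x = Rλ cos φ₀, y = Rφ), meridians are true-scale (h = 1) and the parallel scale is k = cos φ₀ / cos φ.
At 45°: h = 1.000, k = 1.251; principal scales a = 1.251, b = 1.000.
sin(ω/2) = (a − b)/(a + b) = 0.2510/2.251 = 0.1115, so ω = 2 arcsin(0.1115) ≈ 12.8°.

12.8°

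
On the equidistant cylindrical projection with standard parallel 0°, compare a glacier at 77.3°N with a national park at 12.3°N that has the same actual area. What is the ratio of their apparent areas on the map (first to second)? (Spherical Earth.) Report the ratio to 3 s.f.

4.44

In the plate carrée (x = Rλ, y = Rφ), meridians are true-scale (h = 1) and parallels are stretched by k = sec φ.
Areal scale at 77.3°: h·k = 1.000 × 4.549 = 4.549.
Areal scale at 12.3°: h·k = 1.000 × 1.023 = 1.023.
Ratio = 4.549/1.023 ≈ 4.44.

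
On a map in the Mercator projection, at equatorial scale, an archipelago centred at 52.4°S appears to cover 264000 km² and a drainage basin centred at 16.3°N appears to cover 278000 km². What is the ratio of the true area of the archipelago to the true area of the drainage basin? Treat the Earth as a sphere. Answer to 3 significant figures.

0.384

Mercator's areal exaggeration is sec²φ; hence true area = (apparent area) · cos²φ.
True area of archipelago: 264000 × cos²(52.4°) = 264000 × 0.3723 = 98280 km².
True area of drainage basin: 278000 × cos²(16.3°) = 278000 × 0.9212 = 256100 km².
Ratio = 98280 / 256100 ≈ 0.384.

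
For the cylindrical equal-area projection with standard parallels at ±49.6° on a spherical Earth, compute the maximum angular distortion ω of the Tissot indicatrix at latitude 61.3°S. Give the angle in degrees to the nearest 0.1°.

For cylindrical equal-area with standard parallel φ₀, h = cos φ / cos φ₀ and k = cos φ₀ / cos φ, so h·k = 1.
At 61.3°: h = 0.7409, k = 1.350; principal scales a = 1.350, b = 0.7409.
sin(ω/2) = (a − b)/(a + b) = 0.6087/2.091 = 0.2912, so ω = 2 arcsin(0.2912) ≈ 33.9°.

33.9°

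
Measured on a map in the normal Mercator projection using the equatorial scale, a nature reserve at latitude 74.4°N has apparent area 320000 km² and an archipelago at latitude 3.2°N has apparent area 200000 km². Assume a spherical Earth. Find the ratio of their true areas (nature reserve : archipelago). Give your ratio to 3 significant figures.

On Mercator the areal scale is sec²φ, so true area = apparent × cos²φ.
True area of nature reserve: 320000 × cos²(74.4°) = 320000 × 0.07232 = 23140 km².
True area of archipelago: 200000 × cos²(3.2°) = 200000 × 0.9969 = 199400 km².
Ratio = 23140 / 199400 ≈ 0.116.

0.116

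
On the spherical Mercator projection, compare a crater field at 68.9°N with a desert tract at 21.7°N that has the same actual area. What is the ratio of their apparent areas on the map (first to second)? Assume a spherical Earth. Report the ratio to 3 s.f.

Mercator is conformal with k = sec φ, so areal scale = k² = sec²φ.
At 68.9°: sec²(68.9°) = 1/0.3600² = 7.716.
At 21.7°: sec²(21.7°) = 1/0.9291² = 1.158.
Ratio = 7.716/1.158 = cos²(21.7°)/cos²(68.9°) ≈ 6.66.

6.66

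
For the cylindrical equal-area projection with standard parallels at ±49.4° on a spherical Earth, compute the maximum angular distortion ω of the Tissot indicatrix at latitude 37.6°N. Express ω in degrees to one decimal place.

22.4°

For cylindrical equal-area with standard parallel φ₀, h = cos φ / cos φ₀ and k = cos φ₀ / cos φ, so h·k = 1.
At 37.6°: h = 1.217, k = 0.8214; principal scales a = 1.217, b = 0.8214.
sin(ω/2) = (a − b)/(a + b) = 0.3961/2.039 = 0.1943, so ω = 2 arcsin(0.1943) ≈ 22.4°.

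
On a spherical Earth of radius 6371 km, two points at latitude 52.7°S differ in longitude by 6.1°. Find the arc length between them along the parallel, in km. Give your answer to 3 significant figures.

411 km

Arc length along a parallel = R cos φ · Δλ (with Δλ in radians).
= 6371 × cos 52.7° × (6.1° × π/180) = 6371 × 0.6060 × 0.1065 ≈ 411 km.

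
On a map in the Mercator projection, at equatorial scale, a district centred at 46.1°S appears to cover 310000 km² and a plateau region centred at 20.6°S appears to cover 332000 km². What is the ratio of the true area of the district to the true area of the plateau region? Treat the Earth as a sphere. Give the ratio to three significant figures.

0.512

On Mercator the areal scale is sec²φ, so true area = apparent × cos²φ.
True area of district: 310000 × cos²(46.1°) = 310000 × 0.4808 = 149000 km².
True area of plateau region: 332000 × cos²(20.6°) = 332000 × 0.8762 = 290900 km².
Ratio = 149000 / 290900 ≈ 0.512.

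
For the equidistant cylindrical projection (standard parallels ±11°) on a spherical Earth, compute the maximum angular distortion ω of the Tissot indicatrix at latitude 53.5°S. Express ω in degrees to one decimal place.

28.4°

With standard parallel φ₀ = 11°, the equirectangular projection gives x = Rλ cos φ₀, y = Rφ, so h = 1 and k = cos 11° / cos φ.
At 53.5°: h = 1.000, k = 1.650; principal scales a = 1.650, b = 1.000.
sin(ω/2) = (a − b)/(a + b) = 0.6503/2.650 = 0.2454, so ω = 2 arcsin(0.2454) ≈ 28.4°.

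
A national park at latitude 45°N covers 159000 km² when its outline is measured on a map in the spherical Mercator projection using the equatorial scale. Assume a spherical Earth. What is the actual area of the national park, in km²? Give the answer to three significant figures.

79500 km²

For Mercator, h = k = sec φ (a conformal cylindrical projection has a single point scale, 1/cos φ).
Areal scale = k² = sec²φ = 1/cos²(45°) = 1/0.7071² = 2.000.
True area = apparent / (areal scale) = 159000 / 2.000 ≈ 79500 km².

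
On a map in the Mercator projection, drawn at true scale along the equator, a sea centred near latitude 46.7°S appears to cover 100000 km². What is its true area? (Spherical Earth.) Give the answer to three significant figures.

47000 km²

Mercator is conformal, so the point scale is isotropic: h = k = sec φ = 1/cos φ.
Areal scale = k² = sec²φ = 1/cos²(46.7°) = 1/0.6858² = 2.126.
True area = apparent / (areal scale) = 100000 / 2.126 ≈ 47000 km².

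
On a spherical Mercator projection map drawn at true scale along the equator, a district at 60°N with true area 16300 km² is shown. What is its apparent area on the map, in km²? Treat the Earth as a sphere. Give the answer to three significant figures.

65200 km²

The Mercator projection is conformal; its linear scale factor is the same in every direction and equals sec φ = 1/cos φ.
Areal scale = k² = sec²φ = 1/cos²(60°) = 1/0.5000² = 4.000.
Apparent area = 16300 × 4.000 ≈ 65200 km².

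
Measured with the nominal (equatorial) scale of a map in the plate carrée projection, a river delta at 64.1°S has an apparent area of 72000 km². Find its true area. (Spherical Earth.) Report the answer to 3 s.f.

In the plate carrée (x = Rλ, y = Rφ), meridians are true-scale (h = 1) and parallels are stretched by k = sec φ.
Areal scale = h·k = 1 × sec φ; at 64.1°, h = 1.000, k = 2.289, so h·k = 2.289.
True area = apparent / (areal scale) = 72000 / 2.289 ≈ 31400 km².

31400 km²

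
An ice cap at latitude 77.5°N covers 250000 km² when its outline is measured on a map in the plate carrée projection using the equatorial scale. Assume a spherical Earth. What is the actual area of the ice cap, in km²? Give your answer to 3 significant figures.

54100 km²

Plate carrée maps x = Rλ, y = Rφ. The meridian scale is h = 1 and the parallel scale is k = 1/cos φ = sec φ.
Areal scale = h·k = 1 × sec φ; at 77.5°, h = 1.000, k = 4.620, so h·k = 4.620.
True area = apparent / (areal scale) = 250000 / 4.620 ≈ 54100 km².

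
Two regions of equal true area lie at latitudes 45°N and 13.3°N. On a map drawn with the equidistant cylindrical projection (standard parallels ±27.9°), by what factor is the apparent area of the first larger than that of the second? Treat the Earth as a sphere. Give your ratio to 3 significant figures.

With standard parallel φ₀ = 27.9°, the equirectangular projection gives x = Rλ cos φ₀, y = Rφ, so h = 1 and k = cos 27.9° / cos φ.
Areal scale at 45°: h·k = 1.000 × 1.250 = 1.250.
Areal scale at 13.3°: h·k = 1.000 × 0.9081 = 0.9081.
Ratio = 1.250/0.9081 ≈ 1.38.

1.38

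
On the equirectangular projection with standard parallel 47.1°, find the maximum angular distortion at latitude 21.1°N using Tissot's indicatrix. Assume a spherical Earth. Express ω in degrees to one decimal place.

In the equirectangular projection with standard parallel φ₀ = 47.1° (x = Rλ cos φ₀, y = Rφ), meridians are true-scale (h = 1) and the parallel scale is k = cos φ₀ / cos φ.
At 21.1°: h = 1.000, k = 0.7296; principal scales a = 1.000, b = 0.7296.
sin(ω/2) = (a − b)/(a + b) = 0.2704/1.730 = 0.1563, so ω = 2 arcsin(0.1563) ≈ 18.0°.

18.0°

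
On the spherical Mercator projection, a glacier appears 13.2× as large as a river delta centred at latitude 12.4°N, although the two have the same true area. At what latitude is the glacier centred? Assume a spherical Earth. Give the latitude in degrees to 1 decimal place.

On Mercator, (apparent₁)/(apparent₂) = sec²φ₁ / sec²φ₂ when true areas are equal.
cos²φ₂ / cos²φ₁ = 13.2  ⇒  cos φ₁ = cos 12.4° / √13.2 = 0.9767/3.633 = 0.2688.
φ₁ = arccos(0.2688) ≈ 74.4°.

74.4°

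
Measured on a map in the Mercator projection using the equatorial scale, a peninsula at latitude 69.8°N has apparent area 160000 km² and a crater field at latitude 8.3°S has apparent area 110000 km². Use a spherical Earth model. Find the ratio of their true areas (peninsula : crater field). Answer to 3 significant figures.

0.177

Since Mercator area scale is 1/cos²φ, the true area equals the apparent area multiplied by cos²φ.
True area of peninsula: 160000 × cos²(69.8°) = 160000 × 0.1192 = 19080 km².
True area of crater field: 110000 × cos²(8.3°) = 110000 × 0.9792 = 107700 km².
Ratio = 19080 / 107700 ≈ 0.177.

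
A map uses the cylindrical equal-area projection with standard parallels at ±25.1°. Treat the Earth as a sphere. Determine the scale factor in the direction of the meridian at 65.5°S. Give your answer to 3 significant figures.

0.458

A cylindrical equal-area projection with standard parallel φ₀ has meridian scale h = cos φ / cos φ₀ and parallel scale k = cos φ₀ / cos φ (so areas are preserved, h·k = 1).
h = cos 65.5° / cos 25.1° = 0.4147/0.9056 = 0.4579.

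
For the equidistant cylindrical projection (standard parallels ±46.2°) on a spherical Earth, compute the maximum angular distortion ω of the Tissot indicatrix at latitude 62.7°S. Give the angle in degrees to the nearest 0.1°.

23.4°

The equidistant cylindrical projection with φ₀ = 46.2° has h = 1 (meridians true) and k = cos φ₀ / cos φ along parallels.
At 62.7°: h = 1.000, k = 1.509; principal scales a = 1.509, b = 1.000.
sin(ω/2) = (a − b)/(a + b) = 0.5091/2.509 = 0.2029, so ω = 2 arcsin(0.2029) ≈ 23.4°.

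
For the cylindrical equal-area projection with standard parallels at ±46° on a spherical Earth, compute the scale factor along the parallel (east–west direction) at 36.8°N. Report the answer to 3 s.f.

For cylindrical equal-area with standard parallel φ₀, h = cos φ / cos φ₀ and k = cos φ₀ / cos φ, so h·k = 1.
k = cos 46° / cos 36.8° = 0.6947/0.8007 = 0.8675.

0.868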